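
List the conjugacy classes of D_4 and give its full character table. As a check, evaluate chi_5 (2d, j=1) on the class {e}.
Conjugacy classes: {e} of size 1, {r^2} of size 1, {r^1, r^3} of size 2, {s, sr^2, ...} of size 2, {sr, sr^3, ...} of size 2.
Character table:
  irrep \ class              {e} (size 1)  {r^2} (size 1)  {r^1, r^3} (size 2)  {s, sr^2, ...} (size 2)  {sr, sr^3, ...} (size 2)
  chi_1 (triv)               1             1               1                    1                        1                       
  chi_2 (sign: r->1, s->-1)  1             1               1                    -1                       -1                      
  chi_3 (r->-1, s->1)        1             1               -1                   1                        -1                      
  chi_4 (r->-1, s->-1)       1             1               -1                   -1                       1                       
  chi_5 (2d, j=1)            2             -2              0                    0                        0                       

Spot check: chi_5 (2d, j=1) on {e} = 2.

Details: D_4 has order 2*4 = 8 with 5 conjugacy classes, hence 5 irreducibles. Sum of squared dims 1 + 1 + 1 + 1 + 4 = 8 = |G|. Linear characters come from the abelianisation; the 2-dimensional irreps have character r^k -> 2*cos(2*pi*j*k/4), reflections -> 0.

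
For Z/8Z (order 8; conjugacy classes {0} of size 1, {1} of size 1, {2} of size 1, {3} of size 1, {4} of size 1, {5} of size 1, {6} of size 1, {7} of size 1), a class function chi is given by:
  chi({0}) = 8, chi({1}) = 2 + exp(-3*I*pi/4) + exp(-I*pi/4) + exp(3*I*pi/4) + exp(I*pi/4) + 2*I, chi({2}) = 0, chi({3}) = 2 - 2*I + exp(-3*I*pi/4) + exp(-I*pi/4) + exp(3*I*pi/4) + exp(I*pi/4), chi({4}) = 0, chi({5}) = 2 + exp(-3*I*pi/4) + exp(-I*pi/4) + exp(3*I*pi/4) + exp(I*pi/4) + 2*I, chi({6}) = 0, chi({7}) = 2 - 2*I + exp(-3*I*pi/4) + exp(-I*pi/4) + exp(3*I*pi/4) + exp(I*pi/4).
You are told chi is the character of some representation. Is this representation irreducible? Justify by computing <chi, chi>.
Not irreducible (reducible): <chi, chi> = 12 > 1.

Working: <chi, chi> = (1/|G|) sum_C |C| * |chi(C)|^2 = (1/8)[1*|8|^2 + 1*|2 + exp(-3*I*pi/4) + exp(-I*pi/4) + exp(3*I*pi/4) + exp(I*pi/4) + 2*I|^2 + 1*|0|^2 + 1*|2 - 2*I + exp(-3*I*pi/4) + exp(-I*pi/4) + exp(3*I*pi/4) + exp(I*pi/4)|^2 + 1*|0|^2 + 1*|2 + exp(-3*I*pi/4) + exp(-I*pi/4) + exp(3*I*pi/4) + exp(I*pi/4) + 2*I|^2 + 1*|0|^2 + 1*|2 - 2*I + exp(-3*I*pi/4) + exp(-I*pi/4) + exp(3*I*pi/4) + exp(I*pi/4)|^2]
  = (1/8)[(64) + (8) + (0) + (8) + (0) + (8) + (0) + (8)] = 96/8 = 12.
(Exp terms are combined using exp(i*s)*conj(exp(i*t)) = exp(i*(s-t)), and sums of them are collapsed using the identity that for every m > 1 the m distinct m-th roots of unity sum to 0, e.g. 1 + exp(2*I*pi/3) + exp(-2*I*pi/3) = 0.)
A character is irreducible iff <chi, chi> = 1, so this representation is reducible.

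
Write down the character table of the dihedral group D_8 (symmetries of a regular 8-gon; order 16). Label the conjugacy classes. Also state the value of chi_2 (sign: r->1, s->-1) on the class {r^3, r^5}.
Conjugacy classes: {e} of size 1, {r^4} of size 1, {r^1, r^7} of size 2, {r^2, r^6} of size 2, {r^3, r^5} of size 2, {s, sr^2, ...} of size 4, {sr, sr^3, ...} of size 4.
Character table:
  irrep \ class              {e} (size 1)  {r^4} (size 1)  {r^1, r^7} (size 2)  {r^2, r^6} (size 2)  {r^3, r^5} (size 2)  {s, sr^2, ...} (size 4)  {sr, sr^3, ...} (size 4)
  chi_1 (triv)               1             1               1                    1                    1                    1                        1                       
  chi_2 (sign: r->1, s->-1)  1             1               1                    1                    1                    -1                       -1                      
  chi_3 (r->-1, s->1)        1             1               -1                   1                    -1                   1                        -1                      
  chi_4 (r->-1, s->-1)       1             1               -1                   1                    -1                   -1                       1                       
  chi_5 (2d, j=1)            2             -2              sqrt(2)              0                    -sqrt(2)             0                        0                       
  chi_6 (2d, j=2)            2             2               0                    -2                   0                    0                        0                       
  chi_7 (2d, j=3)            2             -2              -sqrt(2)             0                    sqrt(2)              0                        0                       

Spot check: chi_2 (sign: r->1, s->-1) on {r^3, r^5} = 1.

Solution. D_8 has order 2*8 = 16 with 7 conjugacy classes, hence 7 irreducibles. Sum of squared dims 1 + 1 + 1 + 1 + 4 + 4 + 4 = 16 = |G|. Linear characters come from the abelianisation; the 2-dimensional irreps have character r^k -> 2*cos(2*pi*j*k/8), reflections -> 0.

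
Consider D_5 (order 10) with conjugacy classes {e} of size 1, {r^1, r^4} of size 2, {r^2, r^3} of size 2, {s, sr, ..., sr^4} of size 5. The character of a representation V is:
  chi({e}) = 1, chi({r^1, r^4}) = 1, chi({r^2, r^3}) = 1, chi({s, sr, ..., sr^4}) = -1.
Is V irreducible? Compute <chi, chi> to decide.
Irreducible: <chi, chi> = 1.

Working: <chi, chi> = (1/|G|) sum_C |C| * |chi(C)|^2 = (1/10)[1*|1|^2 + 2*|1|^2 + 2*|1|^2 + 5*|-1|^2]
  = (1/10)[(1) + (2) + (2) + (5)] = 10/10 = 1.
A character is irreducible iff <chi, chi> = 1, so this representation is irreducible.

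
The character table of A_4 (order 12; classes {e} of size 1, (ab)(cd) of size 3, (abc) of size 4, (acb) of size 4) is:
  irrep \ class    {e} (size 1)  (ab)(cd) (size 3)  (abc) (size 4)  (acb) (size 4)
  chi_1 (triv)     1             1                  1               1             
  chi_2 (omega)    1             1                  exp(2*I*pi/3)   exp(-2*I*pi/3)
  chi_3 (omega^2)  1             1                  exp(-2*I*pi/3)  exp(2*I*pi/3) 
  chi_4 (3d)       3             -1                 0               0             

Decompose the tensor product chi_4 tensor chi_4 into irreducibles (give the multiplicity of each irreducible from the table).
chi_4 tensor chi_4 = chi_1 + chi_2 + chi_3 + 2*chi_4 (all other irreducibles have multiplicity 0).

Working: The character of a tensor product is the pointwise product (chi_4 * chi_4)(C) = chi_4(C) * chi_4(C):
  {e}: (3)*(3), (ab)(cd): (-1)*(-1), (abc): (0)*(0), (acb): (0)*(0)
so (chi_4 * chi_4) takes values
  {e} -> 9, (ab)(cd) -> 1, (abc) -> 0, (acb) -> 0.
Now take the inner product of this character with each irreducible chi from the table, <chi_4*chi_4, chi> = (1/12) sum_C |C| (chi_4*chi_4)(C) conj(chi(C)):
  <chi_4*chi_4, chi_1> = (1/12)[1*(9)*conj(1) + 3*(1)*conj(1) + 4*(0)*conj(1) + 4*(0)*conj(1)]
      = (1/12)[(9) + (3) + (0) + (0)] = 12/12 = 1
  <chi_4*chi_4, chi_2> = (1/12)[1*(9)*conj(1) + 3*(1)*conj(1) + 4*(0)*conj(exp(2*I*pi/3)) + 4*(0)*conj(exp(-2*I*pi/3))]
      = (1/12)[(9) + (3) + (0) + (0)] = 12/12 = 1
  <chi_4*chi_4, chi_3> = (1/12)[1*(9)*conj(1) + 3*(1)*conj(1) + 4*(0)*conj(exp(-2*I*pi/3)) + 4*(0)*conj(exp(2*I*pi/3))]
      = (1/12)[(9) + (3) + (0) + (0)] = 12/12 = 1
  <chi_4*chi_4, chi_4> = (1/12)[1*(9)*conj(3) + 3*(1)*conj(-1) + 4*(0)*conj(0) + 4*(0)*conj(0)]
      = (1/12)[(27) + (-3) + (0) + (0)] = 24/12 = 2
(Exp terms are combined using exp(i*s)*conj(exp(i*t)) = exp(i*(s-t)), and sums of them are collapsed using the identity that for every m > 1 the m distinct m-th roots of unity sum to 0, e.g. 1 + exp(2*I*pi/3) + exp(-2*I*pi/3) = 0.)
Hence the multiplicities are chi_1: 1, chi_2: 1, chi_3: 1, chi_4: 2. Dimension check: dim(chi_4)*dim(chi_4) = 3*3 = 9 and sum (mult * dim) = 1*1 + 1*1 + 1*1 + 2*3 = 9.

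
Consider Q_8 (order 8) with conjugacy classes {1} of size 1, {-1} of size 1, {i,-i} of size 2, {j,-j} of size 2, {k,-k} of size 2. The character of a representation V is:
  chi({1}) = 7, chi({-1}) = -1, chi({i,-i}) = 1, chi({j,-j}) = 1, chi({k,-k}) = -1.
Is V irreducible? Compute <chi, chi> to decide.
Not irreducible (reducible): <chi, chi> = 7 > 1.

Justification: <chi, chi> = (1/|G|) sum_C |C| * |chi(C)|^2 = (1/8)[1*|7|^2 + 1*|-1|^2 + 2*|1|^2 + 2*|1|^2 + 2*|-1|^2]
  = (1/8)[(49) + (1) + (2) + (2) + (2)] = 56/8 = 7.
A character is irreducible iff <chi, chi> = 1, so this representation is reducible.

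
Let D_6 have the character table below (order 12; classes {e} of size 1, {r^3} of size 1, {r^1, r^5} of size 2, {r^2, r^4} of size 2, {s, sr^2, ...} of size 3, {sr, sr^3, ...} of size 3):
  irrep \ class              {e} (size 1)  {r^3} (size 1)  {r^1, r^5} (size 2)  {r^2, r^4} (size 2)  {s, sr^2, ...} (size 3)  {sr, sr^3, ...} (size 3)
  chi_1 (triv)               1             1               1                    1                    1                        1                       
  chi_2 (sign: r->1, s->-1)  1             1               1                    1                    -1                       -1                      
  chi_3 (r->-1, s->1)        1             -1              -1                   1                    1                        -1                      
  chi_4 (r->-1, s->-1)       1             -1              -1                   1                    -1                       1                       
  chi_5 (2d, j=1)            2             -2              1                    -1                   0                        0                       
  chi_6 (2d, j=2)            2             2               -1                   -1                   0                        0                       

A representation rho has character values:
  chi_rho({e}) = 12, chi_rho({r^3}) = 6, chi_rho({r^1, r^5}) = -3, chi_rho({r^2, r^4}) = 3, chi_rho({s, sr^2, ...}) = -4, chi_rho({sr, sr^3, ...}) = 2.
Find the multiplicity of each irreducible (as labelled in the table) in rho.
Multiplicities: chi_1: 1, chi_2: 2, chi_3: 0, chi_4: 3, chi_5: 0, chi_6: 3.

Use <chi_rho, chi> = (1/|G|) sum_C |C| * chi_rho(C) * conj(chi(C)) with |G| = 12 for each irreducible chi in the table:
  <chi_rho, chi_1> = (1/12)[1*(12)*conj(1) + 1*(6)*conj(1) + 2*(-3)*conj(1) + 2*(3)*conj(1) + 3*(-4)*conj(1) + 3*(2)*conj(1)]
      = (1/12)[(12) + (6) + (-6) + (6) + (-12) + (6)] = 12/12 = 1
  <chi_rho, chi_2> = (1/12)[1*(12)*conj(1) + 1*(6)*conj(1) + 2*(-3)*conj(1) + 2*(3)*conj(1) + 3*(-4)*conj(-1) + 3*(2)*conj(-1)]
      = (1/12)[(12) + (6) + (-6) + (6) + (12) + (-6)] = 24/12 = 2
  <chi_rho, chi_3> = (1/12)[1*(12)*conj(1) + 1*(6)*conj(-1) + 2*(-3)*conj(-1) + 2*(3)*conj(1) + 3*(-4)*conj(1) + 3*(2)*conj(-1)]
      = (1/12)[(12) + (-6) + (6) + (6) + (-12) + (-6)] = 0/12 = 0
  <chi_rho, chi_4> = (1/12)[1*(12)*conj(1) + 1*(6)*conj(-1) + 2*(-3)*conj(-1) + 2*(3)*conj(1) + 3*(-4)*conj(-1) + 3*(2)*conj(1)]
      = (1/12)[(12) + (-6) + (6) + (6) + (12) + (6)] = 36/12 = 3
  <chi_rho, chi_5> = (1/12)[1*(12)*conj(2) + 1*(6)*conj(-2) + 2*(-3)*conj(1) + 2*(3)*conj(-1) + 3*(-4)*conj(0) + 3*(2)*conj(0)]
      = (1/12)[(24) + (-12) + (-6) + (-6) + (0) + (0)] = 0/12 = 0
  <chi_rho, chi_6> = (1/12)[1*(12)*conj(2) + 1*(6)*conj(2) + 2*(-3)*conj(-1) + 2*(3)*conj(-1) + 3*(-4)*conj(0) + 3*(2)*conj(0)]
      = (1/12)[(24) + (12) + (6) + (-6) + (0) + (0)] = 36/12 = 3
Dimension check: dim(rho) = sum (mult * dim) = 1*1 + 2*1 + 0*1 + 3*1 + 0*2 + 3*2 = 12 = chi_rho(e) = 12.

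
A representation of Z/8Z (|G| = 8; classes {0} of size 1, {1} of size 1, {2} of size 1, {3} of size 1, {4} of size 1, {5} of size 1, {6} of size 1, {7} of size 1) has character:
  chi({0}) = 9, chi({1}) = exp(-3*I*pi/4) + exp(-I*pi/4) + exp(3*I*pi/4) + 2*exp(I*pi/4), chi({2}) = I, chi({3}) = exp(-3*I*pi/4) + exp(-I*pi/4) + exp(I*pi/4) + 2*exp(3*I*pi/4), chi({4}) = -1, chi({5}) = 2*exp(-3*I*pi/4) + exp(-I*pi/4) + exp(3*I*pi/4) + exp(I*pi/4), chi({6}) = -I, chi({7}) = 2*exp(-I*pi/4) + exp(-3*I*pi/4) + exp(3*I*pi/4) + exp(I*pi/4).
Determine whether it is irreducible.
Not irreducible (reducible): <chi, chi> = 11 > 1.

Working: <chi, chi> = (1/|G|) sum_C |C| * |chi(C)|^2 = (1/8)[1*|9|^2 + 1*|exp(-3*I*pi/4) + exp(-I*pi/4) + exp(3*I*pi/4) + 2*exp(I*pi/4)|^2 + 1*|I|^2 + 1*|exp(-3*I*pi/4) + exp(-I*pi/4) + exp(I*pi/4) + 2*exp(3*I*pi/4)|^2 + 1*|-1|^2 + 1*|2*exp(-3*I*pi/4) + exp(-I*pi/4) + exp(3*I*pi/4) + exp(I*pi/4)|^2 + 1*|-I|^2 + 1*|2*exp(-I*pi/4) + exp(-3*I*pi/4) + exp(3*I*pi/4) + exp(I*pi/4)|^2]
  = (1/8)[(81) + (1) + (1) + (1) + (1) + (1) + (1) + (1)] = 88/8 = 11.
(Exp terms are combined using exp(i*s)*conj(exp(i*t)) = exp(i*(s-t)), and sums of them are collapsed using the identity that for every m > 1 the m distinct m-th roots of unity sum to 0, e.g. 1 + exp(2*I*pi/3) + exp(-2*I*pi/3) = 0.)
A character is irreducible iff <chi, chi> = 1, so this representation is reducible.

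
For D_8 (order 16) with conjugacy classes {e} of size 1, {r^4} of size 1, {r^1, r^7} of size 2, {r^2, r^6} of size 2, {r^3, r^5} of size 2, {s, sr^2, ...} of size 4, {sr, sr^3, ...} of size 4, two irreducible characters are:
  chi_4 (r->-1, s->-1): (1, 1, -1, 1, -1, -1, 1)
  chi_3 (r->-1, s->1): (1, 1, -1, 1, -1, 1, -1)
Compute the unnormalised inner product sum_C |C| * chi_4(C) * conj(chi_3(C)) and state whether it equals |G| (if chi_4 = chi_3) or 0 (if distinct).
Sum = 0; so <chi_4, chi_3> = 0 (distinct irreducibles are orthogonal).

Justification: Compute term by term over conjugacy classes (|C| * chi_4(C) * conj(chi_3(C))):
  1*(1)*conj(1) + 1*(1)*conj(1) + 2*(-1)*conj(-1) + 2*(1)*conj(1) + 2*(-1)*conj(-1) + 4*(-1)*conj(1) + 4*(1)*conj(-1)
  = (1) + (1) + (2) + (2) + (2) + (-4) + (-4)
  = 0.
Dividing by |G| = 16 gives 0/16 = 0, matching the row-orthogonality relation <chi_4, chi_3> = [chi_4 = chi_3].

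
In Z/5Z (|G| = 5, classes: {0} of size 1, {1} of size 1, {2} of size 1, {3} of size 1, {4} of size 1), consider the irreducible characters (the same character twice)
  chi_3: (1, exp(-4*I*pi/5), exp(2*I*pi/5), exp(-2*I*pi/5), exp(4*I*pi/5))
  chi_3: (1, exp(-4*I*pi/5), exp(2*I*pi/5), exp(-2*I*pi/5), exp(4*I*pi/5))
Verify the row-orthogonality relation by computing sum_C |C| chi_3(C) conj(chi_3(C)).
Sum = 5 = |G| = 5; so <chi_3, chi_3> = 1 (norm-1 confirms irreducibility).

Working: Compute term by term over conjugacy classes (|C| * chi_3(C) * conj(chi_3(C))):
  1*(1)*conj(1) + 1*(exp(-4*I*pi/5))*conj(exp(-4*I*pi/5)) + 1*(exp(2*I*pi/5))*conj(exp(2*I*pi/5)) + 1*(exp(-2*I*pi/5))*conj(exp(-2*I*pi/5)) + 1*(exp(4*I*pi/5))*conj(exp(4*I*pi/5))
  = (1) + (1) + (1) + (1) + (1)
  = 5.
(Exp terms are combined using exp(i*s)*conj(exp(i*t)) = exp(i*(s-t)), and sums of them are collapsed using the identity that for every m > 1 the m distinct m-th roots of unity sum to 0, e.g. 1 + exp(2*I*pi/3) + exp(-2*I*pi/3) = 0.)
Dividing by |G| = 5 gives 5/5 = 1, matching the row-orthogonality relation <chi_3, chi_3> = [chi_3 = chi_3].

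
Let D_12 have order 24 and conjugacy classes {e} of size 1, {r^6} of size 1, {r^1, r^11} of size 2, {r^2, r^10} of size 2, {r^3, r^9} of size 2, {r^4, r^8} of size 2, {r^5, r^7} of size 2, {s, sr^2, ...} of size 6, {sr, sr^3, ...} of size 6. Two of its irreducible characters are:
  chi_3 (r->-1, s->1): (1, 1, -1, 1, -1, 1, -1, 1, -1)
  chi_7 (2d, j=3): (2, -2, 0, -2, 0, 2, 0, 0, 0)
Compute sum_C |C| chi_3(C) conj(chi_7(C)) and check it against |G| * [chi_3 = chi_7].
Sum = 0; so <chi_3, chi_7> = 0 (distinct irreducibles are orthogonal).

Reasoning: Compute term by term over conjugacy classes (|C| * chi_3(C) * conj(chi_7(C))):
  1*(1)*conj(2) + 1*(1)*conj(-2) + 2*(-1)*conj(0) + 2*(1)*conj(-2) + 2*(-1)*conj(0) + 2*(1)*conj(2) + 2*(-1)*conj(0) + 6*(1)*conj(0) + 6*(-1)*conj(0)
  = (2) + (-2) + (0) + (-4) + (0) + (4) + (0) + (0) + (0)
  = 0.
Dividing by |G| = 24 gives 0/24 = 0, matching the row-orthogonality relation <chi_3, chi_7> = [chi_3 = chi_7].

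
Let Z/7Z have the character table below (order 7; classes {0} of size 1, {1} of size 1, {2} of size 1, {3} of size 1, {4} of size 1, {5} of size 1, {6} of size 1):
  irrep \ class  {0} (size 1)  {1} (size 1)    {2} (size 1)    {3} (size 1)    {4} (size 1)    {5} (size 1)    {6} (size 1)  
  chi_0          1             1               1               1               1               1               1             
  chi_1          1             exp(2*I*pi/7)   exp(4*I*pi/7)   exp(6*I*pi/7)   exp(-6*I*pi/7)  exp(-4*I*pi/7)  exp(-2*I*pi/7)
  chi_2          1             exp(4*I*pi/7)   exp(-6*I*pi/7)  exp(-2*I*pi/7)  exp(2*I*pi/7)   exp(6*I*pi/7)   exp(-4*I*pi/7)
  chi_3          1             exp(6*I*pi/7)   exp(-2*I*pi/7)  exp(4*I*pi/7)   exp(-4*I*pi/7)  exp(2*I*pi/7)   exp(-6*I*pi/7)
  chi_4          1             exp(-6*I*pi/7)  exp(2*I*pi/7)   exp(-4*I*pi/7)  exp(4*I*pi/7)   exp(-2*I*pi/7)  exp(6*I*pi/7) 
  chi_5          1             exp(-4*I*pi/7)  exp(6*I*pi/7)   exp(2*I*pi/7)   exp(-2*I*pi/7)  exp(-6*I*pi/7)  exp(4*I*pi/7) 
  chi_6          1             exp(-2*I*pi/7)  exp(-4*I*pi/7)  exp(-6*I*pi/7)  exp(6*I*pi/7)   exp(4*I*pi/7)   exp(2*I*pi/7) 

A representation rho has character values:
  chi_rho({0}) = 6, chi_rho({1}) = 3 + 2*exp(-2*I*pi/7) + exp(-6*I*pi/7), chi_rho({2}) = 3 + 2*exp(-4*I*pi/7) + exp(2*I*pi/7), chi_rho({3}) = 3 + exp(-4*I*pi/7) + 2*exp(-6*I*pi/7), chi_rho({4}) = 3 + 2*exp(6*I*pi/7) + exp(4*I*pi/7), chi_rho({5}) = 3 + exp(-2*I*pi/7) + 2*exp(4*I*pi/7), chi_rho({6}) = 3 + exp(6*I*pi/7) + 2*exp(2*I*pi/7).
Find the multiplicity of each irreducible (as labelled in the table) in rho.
Multiplicities: chi_0: 3, chi_1: 0, chi_2: 0, chi_3: 0, chi_4: 1, chi_5: 0, chi_6: 2.

Derivation: Use <chi_rho, chi> = (1/|G|) sum_C |C| * chi_rho(C) * conj(chi(C)) with |G| = 7 for each irreducible chi in the table:
  <chi_rho, chi_0> = (1/7)[1*(6)*conj(1) + 1*(3 + 2*exp(-2*I*pi/7) + exp(-6*I*pi/7))*conj(1) + 1*(3 + 2*exp(-4*I*pi/7) + exp(2*I*pi/7))*conj(1) + 1*(3 + exp(-4*I*pi/7) + 2*exp(-6*I*pi/7))*conj(1) + 1*(3 + 2*exp(6*I*pi/7) + exp(4*I*pi/7))*conj(1) + 1*(3 + exp(-2*I*pi/7) + 2*exp(4*I*pi/7))*conj(1) + 1*(3 + exp(6*I*pi/7) + 2*exp(2*I*pi/7))*conj(1)]
      = (1/7)[(6) + (3 + 2*exp(-2*I*pi/7) + exp(-6*I*pi/7)) + (3 + 2*exp(-4*I*pi/7) + exp(2*I*pi/7)) + (3 + exp(-4*I*pi/7) + 2*exp(-6*I*pi/7)) + (3 + 2*exp(6*I*pi/7) + exp(4*I*pi/7)) + (3 + exp(-2*I*pi/7) + 2*exp(4*I*pi/7)) + (3 + exp(6*I*pi/7) + 2*exp(2*I*pi/7))] = 21/7 = 3
  <chi_rho, chi_1> = (1/7)[1*(6)*conj(1) + 1*(3 + 2*exp(-2*I*pi/7) + exp(-6*I*pi/7))*conj(exp(2*I*pi/7)) + 1*(3 + 2*exp(-4*I*pi/7) + exp(2*I*pi/7))*conj(exp(4*I*pi/7)) + 1*(3 + exp(-4*I*pi/7) + 2*exp(-6*I*pi/7))*conj(exp(6*I*pi/7)) + 1*(3 + 2*exp(6*I*pi/7) + exp(4*I*pi/7))*conj(exp(-6*I*pi/7)) + 1*(3 + exp(-2*I*pi/7) + 2*exp(4*I*pi/7))*conj(exp(-4*I*pi/7)) + 1*(3 + exp(6*I*pi/7) + 2*exp(2*I*pi/7))*conj(exp(-2*I*pi/7))]
      = (1/7)[(6) + (3*exp(-2*I*pi/7) + 2*exp(-4*I*pi/7) + exp(6*I*pi/7)) + (3*exp(-4*I*pi/7) + exp(-2*I*pi/7) + 2*exp(6*I*pi/7)) + (3*exp(-6*I*pi/7) + exp(4*I*pi/7) + 2*exp(2*I*pi/7)) + (2*exp(-2*I*pi/7) + exp(-4*I*pi/7) + 3*exp(6*I*pi/7)) + (2*exp(-6*I*pi/7) + exp(2*I*pi/7) + 3*exp(4*I*pi/7)) + (exp(-6*I*pi/7) + 2*exp(4*I*pi/7) + 3*exp(2*I*pi/7))] = 0/7 = 0
  <chi_rho, chi_2> = (1/7)[1*(6)*conj(1) + 1*(3 + 2*exp(-2*I*pi/7) + exp(-6*I*pi/7))*conj(exp(4*I*pi/7)) + 1*(3 + 2*exp(-4*I*pi/7) + exp(2*I*pi/7))*conj(exp(-6*I*pi/7)) + 1*(3 + exp(-4*I*pi/7) + 2*exp(-6*I*pi/7))*conj(exp(-2*I*pi/7)) + 1*(3 + 2*exp(6*I*pi/7) + exp(4*I*pi/7))*conj(exp(2*I*pi/7)) + 1*(3 + exp(-2*I*pi/7) + 2*exp(4*I*pi/7))*conj(exp(6*I*pi/7)) + 1*(3 + exp(6*I*pi/7) + 2*exp(2*I*pi/7))*conj(exp(-4*I*pi/7))]
      = (1/7)[(6) + (3*exp(-4*I*pi/7) + 2*exp(-6*I*pi/7) + exp(4*I*pi/7)) + (exp(-6*I*pi/7) + 3*exp(6*I*pi/7) + 2*exp(2*I*pi/7)) + (2*exp(-4*I*pi/7) + exp(-2*I*pi/7) + 3*exp(2*I*pi/7)) + (3*exp(-2*I*pi/7) + exp(2*I*pi/7) + 2*exp(4*I*pi/7)) + (2*exp(-2*I*pi/7) + 3*exp(-6*I*pi/7) + exp(6*I*pi/7)) + (exp(-4*I*pi/7) + 2*exp(6*I*pi/7) + 3*exp(4*I*pi/7))] = 0/7 = 0
  <chi_rho, chi_3> = (1/7)[1*(6)*conj(1) + 1*(3 + 2*exp(-2*I*pi/7) + exp(-6*I*pi/7))*conj(exp(6*I*pi/7)) + 1*(3 + 2*exp(-4*I*pi/7) + exp(2*I*pi/7))*conj(exp(-2*I*pi/7)) + 1*(3 + exp(-4*I*pi/7) + 2*exp(-6*I*pi/7))*conj(exp(4*I*pi/7)) + 1*(3 + 2*exp(6*I*pi/7) + exp(4*I*pi/7))*conj(exp(-4*I*pi/7)) + 1*(3 + exp(-2*I*pi/7) + 2*exp(4*I*pi/7))*conj(exp(2*I*pi/7)) + 1*(3 + exp(6*I*pi/7) + 2*exp(2*I*pi/7))*conj(exp(-6*I*pi/7))]
      = (1/7)[(6) + (3*exp(-6*I*pi/7) + exp(2*I*pi/7) + 2*exp(6*I*pi/7)) + (2*exp(-2*I*pi/7) + exp(4*I*pi/7) + 3*exp(2*I*pi/7)) + (3*exp(-4*I*pi/7) + exp(6*I*pi/7) + 2*exp(4*I*pi/7)) + (2*exp(-4*I*pi/7) + exp(-6*I*pi/7) + 3*exp(4*I*pi/7)) + (3*exp(-2*I*pi/7) + exp(-4*I*pi/7) + 2*exp(2*I*pi/7)) + (2*exp(-6*I*pi/7) + exp(-2*I*pi/7) + 3*exp(6*I*pi/7))] = 0/7 = 0
  <chi_rho, chi_4> = (1/7)[1*(6)*conj(1) + 1*(3 + 2*exp(-2*I*pi/7) + exp(-6*I*pi/7))*conj(exp(-6*I*pi/7)) + 1*(3 + 2*exp(-4*I*pi/7) + exp(2*I*pi/7))*conj(exp(2*I*pi/7)) + 1*(3 + exp(-4*I*pi/7) + 2*exp(-6*I*pi/7))*conj(exp(-4*I*pi/7)) + 1*(3 + 2*exp(6*I*pi/7) + exp(4*I*pi/7))*conj(exp(4*I*pi/7)) + 1*(3 + exp(-2*I*pi/7) + 2*exp(4*I*pi/7))*conj(exp(-2*I*pi/7)) + 1*(3 + exp(6*I*pi/7) + 2*exp(2*I*pi/7))*conj(exp(6*I*pi/7))]
      = (1/7)[(6) + (1 + 3*exp(6*I*pi/7) + 2*exp(4*I*pi/7)) + (1 + 3*exp(-2*I*pi/7) + 2*exp(-6*I*pi/7)) + (1 + 2*exp(-2*I*pi/7) + 3*exp(4*I*pi/7)) + (1 + 3*exp(-4*I*pi/7) + 2*exp(2*I*pi/7)) + (1 + 2*exp(6*I*pi/7) + 3*exp(2*I*pi/7)) + (1 + 2*exp(-4*I*pi/7) + 3*exp(-6*I*pi/7))] = 7/7 = 1
  <chi_rho, chi_5> = (1/7)[1*(6)*conj(1) + 1*(3 + 2*exp(-2*I*pi/7) + exp(-6*I*pi/7))*conj(exp(-4*I*pi/7)) + 1*(3 + 2*exp(-4*I*pi/7) + exp(2*I*pi/7))*conj(exp(6*I*pi/7)) + 1*(3 + exp(-4*I*pi/7) + 2*exp(-6*I*pi/7))*conj(exp(2*I*pi/7)) + 1*(3 + 2*exp(6*I*pi/7) + exp(4*I*pi/7))*conj(exp(-2*I*pi/7)) + 1*(3 + exp(-2*I*pi/7) + 2*exp(4*I*pi/7))*conj(exp(-6*I*pi/7)) + 1*(3 + exp(6*I*pi/7) + 2*exp(2*I*pi/7))*conj(exp(4*I*pi/7))]
      = (1/7)[(6) + (exp(-2*I*pi/7) + 2*exp(2*I*pi/7) + 3*exp(4*I*pi/7)) + (3*exp(-6*I*pi/7) + exp(-4*I*pi/7) + 2*exp(4*I*pi/7)) + (3*exp(-2*I*pi/7) + exp(-6*I*pi/7) + 2*exp(6*I*pi/7)) + (2*exp(-6*I*pi/7) + exp(6*I*pi/7) + 3*exp(2*I*pi/7)) + (2*exp(-4*I*pi/7) + exp(4*I*pi/7) + 3*exp(6*I*pi/7)) + (3*exp(-4*I*pi/7) + 2*exp(-2*I*pi/7) + exp(2*I*pi/7))] = 0/7 = 0
  <chi_rho, chi_6> = (1/7)[1*(6)*conj(1) + 1*(3 + 2*exp(-2*I*pi/7) + exp(-6*I*pi/7))*conj(exp(-2*I*pi/7)) + 1*(3 + 2*exp(-4*I*pi/7) + exp(2*I*pi/7))*conj(exp(-4*I*pi/7)) + 1*(3 + exp(-4*I*pi/7) + 2*exp(-6*I*pi/7))*conj(exp(-6*I*pi/7)) + 1*(3 + 2*exp(6*I*pi/7) + exp(4*I*pi/7))*conj(exp(6*I*pi/7)) + 1*(3 + exp(-2*I*pi/7) + 2*exp(4*I*pi/7))*conj(exp(4*I*pi/7)) + 1*(3 + exp(6*I*pi/7) + 2*exp(2*I*pi/7))*conj(exp(2*I*pi/7))]
      = (1/7)[(6) + (2 + exp(-4*I*pi/7) + 3*exp(2*I*pi/7)) + (2 + exp(6*I*pi/7) + 3*exp(4*I*pi/7)) + (2 + exp(2*I*pi/7) + 3*exp(6*I*pi/7)) + (2 + 3*exp(-6*I*pi/7) + exp(-2*I*pi/7)) + (2 + 3*exp(-4*I*pi/7) + exp(-6*I*pi/7)) + (2 + 3*exp(-2*I*pi/7) + exp(4*I*pi/7))] = 14/7 = 2
(Exp terms are combined using exp(i*s)*conj(exp(i*t)) = exp(i*(s-t)), and sums of them are collapsed using the identity that for every m > 1 the m distinct m-th roots of unity sum to 0, e.g. 1 + exp(2*I*pi/3) + exp(-2*I*pi/3) = 0.)
Dimension check: dim(rho) = sum (mult * dim) = 3*1 + 0*1 + 0*1 + 0*1 + 1*1 + 0*1 + 2*1 = 6 = chi_rho(e) = 6.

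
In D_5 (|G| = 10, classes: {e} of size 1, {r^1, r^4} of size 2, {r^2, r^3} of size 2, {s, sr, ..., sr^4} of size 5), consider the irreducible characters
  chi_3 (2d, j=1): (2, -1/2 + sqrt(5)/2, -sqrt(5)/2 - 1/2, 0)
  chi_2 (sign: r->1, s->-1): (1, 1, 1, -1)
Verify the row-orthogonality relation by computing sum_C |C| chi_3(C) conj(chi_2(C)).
Sum = 0; so <chi_3, chi_2> = 0 (distinct irreducibles are orthogonal).

Compute term by term over conjugacy classes (|C| * chi_3(C) * conj(chi_2(C))):
  1*(2)*conj(1) + 2*(-1/2 + sqrt(5)/2)*conj(1) + 2*(-sqrt(5)/2 - 1/2)*conj(1) + 5*(0)*conj(-1)
  = (2) + (-1 + sqrt(5)) + (-sqrt(5) - 1) + (0)
  = 0.
Dividing by |G| = 10 gives 0/10 = 0, matching the row-orthogonality relation <chi_3, chi_2> = [chi_3 = chi_2].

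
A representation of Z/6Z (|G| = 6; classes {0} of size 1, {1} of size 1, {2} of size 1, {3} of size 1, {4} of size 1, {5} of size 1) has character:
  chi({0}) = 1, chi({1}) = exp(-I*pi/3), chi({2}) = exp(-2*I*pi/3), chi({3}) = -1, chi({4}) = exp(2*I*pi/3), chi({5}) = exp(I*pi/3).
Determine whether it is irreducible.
Irreducible: <chi, chi> = 1.

<chi, chi> = (1/|G|) sum_C |C| * |chi(C)|^2 = (1/6)[1*|1|^2 + 1*|exp(-I*pi/3)|^2 + 1*|exp(-2*I*pi/3)|^2 + 1*|-1|^2 + 1*|exp(2*I*pi/3)|^2 + 1*|exp(I*pi/3)|^2]
  = (1/6)[(1) + (1) + (1) + (1) + (1) + (1)] = 6/6 = 1.
(Exp terms are combined using exp(i*s)*conj(exp(i*t)) = exp(i*(s-t)), and sums of them are collapsed using the identity that for every m > 1 the m distinct m-th roots of unity sum to 0, e.g. 1 + exp(2*I*pi/3) + exp(-2*I*pi/3) = 0.)
A character is irreducible iff <chi, chi> = 1, so this representation is irreducible.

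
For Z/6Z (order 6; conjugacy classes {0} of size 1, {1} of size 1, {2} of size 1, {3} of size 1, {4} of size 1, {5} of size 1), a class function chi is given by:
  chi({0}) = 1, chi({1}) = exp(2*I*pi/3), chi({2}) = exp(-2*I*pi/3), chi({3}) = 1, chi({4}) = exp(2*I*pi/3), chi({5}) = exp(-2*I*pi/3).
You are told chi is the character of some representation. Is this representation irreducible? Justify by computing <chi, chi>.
Irreducible: <chi, chi> = 1.

Working: <chi, chi> = (1/|G|) sum_C |C| * |chi(C)|^2 = (1/6)[1*|1|^2 + 1*|exp(2*I*pi/3)|^2 + 1*|exp(-2*I*pi/3)|^2 + 1*|1|^2 + 1*|exp(2*I*pi/3)|^2 + 1*|exp(-2*I*pi/3)|^2]
  = (1/6)[(1) + (1) + (1) + (1) + (1) + (1)] = 6/6 = 1.
(Exp terms are combined using exp(i*s)*conj(exp(i*t)) = exp(i*(s-t)), and sums of them are collapsed using the identity that for every m > 1 the m distinct m-th roots of unity sum to 0, e.g. 1 + exp(2*I*pi/3) + exp(-2*I*pi/3) = 0.)
A character is irreducible iff <chi, chi> = 1, so this representation is irreducible.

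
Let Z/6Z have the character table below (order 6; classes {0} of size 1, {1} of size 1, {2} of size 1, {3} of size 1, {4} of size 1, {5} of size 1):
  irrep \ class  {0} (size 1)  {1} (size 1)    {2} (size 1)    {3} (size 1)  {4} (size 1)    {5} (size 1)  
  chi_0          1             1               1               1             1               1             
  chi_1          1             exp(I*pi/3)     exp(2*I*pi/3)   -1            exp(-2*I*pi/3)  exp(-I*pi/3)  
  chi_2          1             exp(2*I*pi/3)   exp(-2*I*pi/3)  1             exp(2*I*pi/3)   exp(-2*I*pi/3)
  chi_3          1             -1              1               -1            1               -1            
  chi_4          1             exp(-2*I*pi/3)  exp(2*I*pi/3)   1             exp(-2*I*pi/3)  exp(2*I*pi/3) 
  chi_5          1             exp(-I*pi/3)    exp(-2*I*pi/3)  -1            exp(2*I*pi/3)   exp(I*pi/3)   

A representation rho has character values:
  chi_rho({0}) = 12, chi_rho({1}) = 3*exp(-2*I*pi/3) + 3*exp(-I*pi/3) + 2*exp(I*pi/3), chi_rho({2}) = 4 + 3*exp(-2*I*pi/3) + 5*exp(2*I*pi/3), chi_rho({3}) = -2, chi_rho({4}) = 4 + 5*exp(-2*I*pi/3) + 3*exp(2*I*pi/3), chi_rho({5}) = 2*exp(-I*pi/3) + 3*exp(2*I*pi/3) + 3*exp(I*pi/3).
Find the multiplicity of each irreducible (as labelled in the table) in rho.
Multiplicities: chi_0: 2, chi_1: 2, chi_2: 0, chi_3: 2, chi_4: 3, chi_5: 3.

Reasoning: Use <chi_rho, chi> = (1/|G|) sum_C |C| * chi_rho(C) * conj(chi(C)) with |G| = 6 for each irreducible chi in the table:
  <chi_rho, chi_0> = (1/6)[1*(12)*conj(1) + 1*(3*exp(-2*I*pi/3) + 3*exp(-I*pi/3) + 2*exp(I*pi/3))*conj(1) + 1*(4 + 3*exp(-2*I*pi/3) + 5*exp(2*I*pi/3))*conj(1) + 1*(-2)*conj(1) + 1*(4 + 5*exp(-2*I*pi/3) + 3*exp(2*I*pi/3))*conj(1) + 1*(2*exp(-I*pi/3) + 3*exp(2*I*pi/3) + 3*exp(I*pi/3))*conj(1)]
      = (1/6)[(12) + (3*exp(-2*I*pi/3) + 3*exp(-I*pi/3) + 2*exp(I*pi/3)) + (4 + 3*exp(-2*I*pi/3) + 5*exp(2*I*pi/3)) + (-2) + (4 + 5*exp(-2*I*pi/3) + 3*exp(2*I*pi/3)) + (2*exp(-I*pi/3) + 3*exp(2*I*pi/3) + 3*exp(I*pi/3))] = 12/6 = 2
  <chi_rho, chi_1> = (1/6)[1*(12)*conj(1) + 1*(3*exp(-2*I*pi/3) + 3*exp(-I*pi/3) + 2*exp(I*pi/3))*conj(exp(I*pi/3)) + 1*(4 + 3*exp(-2*I*pi/3) + 5*exp(2*I*pi/3))*conj(exp(2*I*pi/3)) + 1*(-2)*conj(-1) + 1*(4 + 5*exp(-2*I*pi/3) + 3*exp(2*I*pi/3))*conj(exp(-2*I*pi/3)) + 1*(2*exp(-I*pi/3) + 3*exp(2*I*pi/3) + 3*exp(I*pi/3))*conj(exp(-I*pi/3))]
      = (1/6)[(12) + (-1 + 3*exp(-2*I*pi/3)) + (5 + 4*exp(-2*I*pi/3) + 3*exp(2*I*pi/3)) + (2) + (5 + 3*exp(-2*I*pi/3) + 4*exp(2*I*pi/3)) + (-1 + 3*exp(2*I*pi/3))] = 12/6 = 2
  <chi_rho, chi_2> = (1/6)[1*(12)*conj(1) + 1*(3*exp(-2*I*pi/3) + 3*exp(-I*pi/3) + 2*exp(I*pi/3))*conj(exp(2*I*pi/3)) + 1*(4 + 3*exp(-2*I*pi/3) + 5*exp(2*I*pi/3))*conj(exp(-2*I*pi/3)) + 1*(-2)*conj(1) + 1*(4 + 5*exp(-2*I*pi/3) + 3*exp(2*I*pi/3))*conj(exp(2*I*pi/3)) + 1*(2*exp(-I*pi/3) + 3*exp(2*I*pi/3) + 3*exp(I*pi/3))*conj(exp(-2*I*pi/3))]
      = (1/6)[(12) + (-3 + 2*exp(-I*pi/3) + 3*exp(2*I*pi/3)) + (3 + 5*exp(-2*I*pi/3) + 4*exp(2*I*pi/3)) + (-2) + (3 + 4*exp(-2*I*pi/3) + 5*exp(2*I*pi/3)) + (-3 + 3*exp(-2*I*pi/3) + 2*exp(I*pi/3))] = 0/6 = 0
  <chi_rho, chi_3> = (1/6)[1*(12)*conj(1) + 1*(3*exp(-2*I*pi/3) + 3*exp(-I*pi/3) + 2*exp(I*pi/3))*conj(-1) + 1*(4 + 3*exp(-2*I*pi/3) + 5*exp(2*I*pi/3))*conj(1) + 1*(-2)*conj(-1) + 1*(4 + 5*exp(-2*I*pi/3) + 3*exp(2*I*pi/3))*conj(1) + 1*(2*exp(-I*pi/3) + 3*exp(2*I*pi/3) + 3*exp(I*pi/3))*conj(-1)]
      = (1/6)[(12) + (-2*exp(I*pi/3) - 3*exp(-I*pi/3) - 3*exp(-2*I*pi/3)) + (4 + 3*exp(-2*I*pi/3) + 5*exp(2*I*pi/3)) + (2) + (4 + 5*exp(-2*I*pi/3) + 3*exp(2*I*pi/3)) + (-3*exp(I*pi/3) - 3*exp(2*I*pi/3) - 2*exp(-I*pi/3))] = 12/6 = 2
  <chi_rho, chi_4> = (1/6)[1*(12)*conj(1) + 1*(3*exp(-2*I*pi/3) + 3*exp(-I*pi/3) + 2*exp(I*pi/3))*conj(exp(-2*I*pi/3)) + 1*(4 + 3*exp(-2*I*pi/3) + 5*exp(2*I*pi/3))*conj(exp(2*I*pi/3)) + 1*(-2)*conj(1) + 1*(4 + 5*exp(-2*I*pi/3) + 3*exp(2*I*pi/3))*conj(exp(-2*I*pi/3)) + 1*(2*exp(-I*pi/3) + 3*exp(2*I*pi/3) + 3*exp(I*pi/3))*conj(exp(2*I*pi/3))]
      = (1/6)[(12) + (1 + 3*exp(I*pi/3)) + (5 + 4*exp(-2*I*pi/3) + 3*exp(2*I*pi/3)) + (-2) + (5 + 3*exp(-2*I*pi/3) + 4*exp(2*I*pi/3)) + (1 + 3*exp(-I*pi/3))] = 18/6 = 3
  <chi_rho, chi_5> = (1/6)[1*(12)*conj(1) + 1*(3*exp(-2*I*pi/3) + 3*exp(-I*pi/3) + 2*exp(I*pi/3))*conj(exp(-I*pi/3)) + 1*(4 + 3*exp(-2*I*pi/3) + 5*exp(2*I*pi/3))*conj(exp(-2*I*pi/3)) + 1*(-2)*conj(-1) + 1*(4 + 5*exp(-2*I*pi/3) + 3*exp(2*I*pi/3))*conj(exp(2*I*pi/3)) + 1*(2*exp(-I*pi/3) + 3*exp(2*I*pi/3) + 3*exp(I*pi/3))*conj(exp(I*pi/3))]
      = (1/6)[(12) + (3 + 3*exp(-I*pi/3) + 2*exp(2*I*pi/3)) + (3 + 5*exp(-2*I*pi/3) + 4*exp(2*I*pi/3)) + (2) + (3 + 4*exp(-2*I*pi/3) + 5*exp(2*I*pi/3)) + (3 + 2*exp(-2*I*pi/3) + 3*exp(I*pi/3))] = 18/6 = 3
(Exp terms are combined using exp(i*s)*conj(exp(i*t)) = exp(i*(s-t)), and sums of them are collapsed using the identity that for every m > 1 the m distinct m-th roots of unity sum to 0, e.g. 1 + exp(2*I*pi/3) + exp(-2*I*pi/3) = 0.)
Dimension check: dim(rho) = sum (mult * dim) = 2*1 + 2*1 + 0*1 + 2*1 + 3*1 + 3*1 = 12 = chi_rho(e) = 12.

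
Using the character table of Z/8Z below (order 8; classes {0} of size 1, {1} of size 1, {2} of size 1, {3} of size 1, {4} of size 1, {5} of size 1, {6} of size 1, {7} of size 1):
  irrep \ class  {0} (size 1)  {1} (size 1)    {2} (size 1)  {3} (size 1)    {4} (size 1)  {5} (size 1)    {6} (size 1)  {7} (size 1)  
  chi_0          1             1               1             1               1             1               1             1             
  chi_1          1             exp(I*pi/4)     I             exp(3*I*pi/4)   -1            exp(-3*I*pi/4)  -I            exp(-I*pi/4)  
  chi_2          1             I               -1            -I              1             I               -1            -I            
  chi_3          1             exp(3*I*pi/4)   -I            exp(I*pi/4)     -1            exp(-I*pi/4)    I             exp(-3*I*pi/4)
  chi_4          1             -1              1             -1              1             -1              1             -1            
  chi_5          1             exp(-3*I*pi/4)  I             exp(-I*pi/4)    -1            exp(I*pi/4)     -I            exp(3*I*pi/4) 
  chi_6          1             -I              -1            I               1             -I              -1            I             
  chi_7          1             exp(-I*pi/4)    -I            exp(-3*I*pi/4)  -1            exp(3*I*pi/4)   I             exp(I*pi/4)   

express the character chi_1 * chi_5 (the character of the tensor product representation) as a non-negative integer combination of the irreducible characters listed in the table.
chi_1 tensor chi_5 = chi_6 (all other irreducibles have multiplicity 0).

Reasoning: The character of a tensor product is the pointwise product (chi_1 * chi_5)(C) = chi_1(C) * chi_5(C):
  {0}: (1)*(1), {1}: (exp(I*pi/4))*(exp(-3*I*pi/4)), {2}: (I)*(I), {3}: (exp(3*I*pi/4))*(exp(-I*pi/4)), {4}: (-1)*(-1), {5}: (exp(-3*I*pi/4))*(exp(I*pi/4)), {6}: (-I)*(-I), {7}: (exp(-I*pi/4))*(exp(3*I*pi/4))
so (chi_1 * chi_5) takes values
  {0} -> 1, {1} -> -I, {2} -> -1, {3} -> I, {4} -> 1, {5} -> -I, {6} -> -1, {7} -> I.
Now take the inner product of this character with each irreducible chi from the table, <chi_1*chi_5, chi> = (1/8) sum_C |C| (chi_1*chi_5)(C) conj(chi(C)):
  <chi_1*chi_5, chi_0> = (1/8)[1*(1)*conj(1) + 1*(-I)*conj(1) + 1*(-1)*conj(1) + 1*(I)*conj(1) + 1*(1)*conj(1) + 1*(-I)*conj(1) + 1*(-1)*conj(1) + 1*(I)*conj(1)]
      = (1/8)[(1) + (-I) + (-1) + (I) + (1) + (-I) + (-1) + (I)] = 0/8 = 0
  <chi_1*chi_5, chi_1> = (1/8)[1*(1)*conj(1) + 1*(-I)*conj(exp(I*pi/4)) + 1*(-1)*conj(I) + 1*(I)*conj(exp(3*I*pi/4)) + 1*(1)*conj(-1) + 1*(-I)*conj(exp(-3*I*pi/4)) + 1*(-1)*conj(-I) + 1*(I)*conj(exp(-I*pi/4))]
      = (1/8)[(1) + (-exp(I*pi/4)) + (I) + (exp(-I*pi/4)) + (-1) + (-exp(-3*I*pi/4)) + (-I) + (exp(3*I*pi/4))] = 0/8 = 0
  <chi_1*chi_5, chi_2> = (1/8)[1*(1)*conj(1) + 1*(-I)*conj(I) + 1*(-1)*conj(-1) + 1*(I)*conj(-I) + 1*(1)*conj(1) + 1*(-I)*conj(I) + 1*(-1)*conj(-1) + 1*(I)*conj(-I)]
      = (1/8)[(1) + (-1) + (1) + (-1) + (1) + (-1) + (1) + (-1)] = 0/8 = 0
  <chi_1*chi_5, chi_3> = (1/8)[1*(1)*conj(1) + 1*(-I)*conj(exp(3*I*pi/4)) + 1*(-1)*conj(-I) + 1*(I)*conj(exp(I*pi/4)) + 1*(1)*conj(-1) + 1*(-I)*conj(exp(-I*pi/4)) + 1*(-1)*conj(I) + 1*(I)*conj(exp(-3*I*pi/4))]
      = (1/8)[(1) + (-exp(-I*pi/4)) + (-I) + (exp(I*pi/4)) + (-1) + (-exp(3*I*pi/4)) + (I) + (exp(-3*I*pi/4))] = 0/8 = 0
  <chi_1*chi_5, chi_4> = (1/8)[1*(1)*conj(1) + 1*(-I)*conj(-1) + 1*(-1)*conj(1) + 1*(I)*conj(-1) + 1*(1)*conj(1) + 1*(-I)*conj(-1) + 1*(-1)*conj(1) + 1*(I)*conj(-1)]
      = (1/8)[(1) + (I) + (-1) + (-I) + (1) + (I) + (-1) + (-I)] = 0/8 = 0
  <chi_1*chi_5, chi_5> = (1/8)[1*(1)*conj(1) + 1*(-I)*conj(exp(-3*I*pi/4)) + 1*(-1)*conj(I) + 1*(I)*conj(exp(-I*pi/4)) + 1*(1)*conj(-1) + 1*(-I)*conj(exp(I*pi/4)) + 1*(-1)*conj(-I) + 1*(I)*conj(exp(3*I*pi/4))]
      = (1/8)[(1) + (-exp(-3*I*pi/4)) + (I) + (exp(3*I*pi/4)) + (-1) + (-exp(I*pi/4)) + (-I) + (exp(-I*pi/4))] = 0/8 = 0
  <chi_1*chi_5, chi_6> = (1/8)[1*(1)*conj(1) + 1*(-I)*conj(-I) + 1*(-1)*conj(-1) + 1*(I)*conj(I) + 1*(1)*conj(1) + 1*(-I)*conj(-I) + 1*(-1)*conj(-1) + 1*(I)*conj(I)]
      = (1/8)[(1) + (1) + (1) + (1) + (1) + (1) + (1) + (1)] = 8/8 = 1
  <chi_1*chi_5, chi_7> = (1/8)[1*(1)*conj(1) + 1*(-I)*conj(exp(-I*pi/4)) + 1*(-1)*conj(-I) + 1*(I)*conj(exp(-3*I*pi/4)) + 1*(1)*conj(-1) + 1*(-I)*conj(exp(3*I*pi/4)) + 1*(-1)*conj(I) + 1*(I)*conj(exp(I*pi/4))]
      = (1/8)[(1) + (-exp(3*I*pi/4)) + (-I) + (exp(-3*I*pi/4)) + (-1) + (-exp(-I*pi/4)) + (I) + (exp(I*pi/4))] = 0/8 = 0
(Exp terms are combined using exp(i*s)*conj(exp(i*t)) = exp(i*(s-t)), and sums of them are collapsed using the identity that for every m > 1 the m distinct m-th roots of unity sum to 0, e.g. 1 + exp(2*I*pi/3) + exp(-2*I*pi/3) = 0.)
Hence the multiplicities are chi_6: 1. Dimension check: dim(chi_1)*dim(chi_5) = 1*1 = 1 and sum (mult * dim) = 1*1 = 1.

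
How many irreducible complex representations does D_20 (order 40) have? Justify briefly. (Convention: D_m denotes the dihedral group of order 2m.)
13

Explanation: The number of irreducible complex representations of a finite group equals its number of conjugacy classes. D_20 has 13 conjugacy classes (n/2 + 3 for n even), so D_20 (order 40) has exactly 13 irreducible complex representations.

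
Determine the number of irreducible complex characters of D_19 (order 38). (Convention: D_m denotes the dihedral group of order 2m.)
11

The number of irreducible complex representations of a finite group equals its number of conjugacy classes. D_19 has 11 conjugacy classes ((n+3)/2 for n odd), so D_19 (order 38) has exactly 11 irreducible complex representations.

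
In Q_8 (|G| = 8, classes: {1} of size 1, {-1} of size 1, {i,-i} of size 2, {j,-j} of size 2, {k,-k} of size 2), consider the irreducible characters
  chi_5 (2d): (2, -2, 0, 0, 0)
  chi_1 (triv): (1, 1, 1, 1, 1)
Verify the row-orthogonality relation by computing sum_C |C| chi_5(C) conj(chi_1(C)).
Sum = 0; so <chi_5, chi_1> = 0 (distinct irreducibles are orthogonal).

Justification: Compute term by term over conjugacy classes (|C| * chi_5(C) * conj(chi_1(C))):
  1*(2)*conj(1) + 1*(-2)*conj(1) + 2*(0)*conj(1) + 2*(0)*conj(1) + 2*(0)*conj(1)
  = (2) + (-2) + (0) + (0) + (0)
  = 0.
Dividing by |G| = 8 gives 0/8 = 0, matching the row-orthogonality relation <chi_5, chi_1> = [chi_5 = chi_1].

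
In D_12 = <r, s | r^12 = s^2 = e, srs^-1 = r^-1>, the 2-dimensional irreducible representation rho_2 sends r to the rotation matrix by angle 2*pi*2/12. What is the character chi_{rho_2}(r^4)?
chi_{rho_2}(r^4) = 2*cos(2*pi*2*4/12) = -1

Reasoning: rho_2(r^4) is rotation by angle 2*pi*2*4/12, whose trace is 2*cos(2*pi*2*4/12) = -1.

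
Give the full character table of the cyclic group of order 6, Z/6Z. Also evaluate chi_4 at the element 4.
Character table of Z/6Z (irreps indexed chi_0,...,chi_5 with chi_k(m) = zeta_6^(k*m), zeta_6 = exp(2*pi*i/6)):
  irrep \ class  {0} (size 1)  {1} (size 1)    {2} (size 1)    {3} (size 1)  {4} (size 1)    {5} (size 1)  
  chi_0          1             1               1               1             1               1             
  chi_1          1             exp(I*pi/3)     exp(2*I*pi/3)   -1            exp(-2*I*pi/3)  exp(-I*pi/3)  
  chi_2          1             exp(2*I*pi/3)   exp(-2*I*pi/3)  1             exp(2*I*pi/3)   exp(-2*I*pi/3)
  chi_3          1             -1              1               -1            1               -1            
  chi_4          1             exp(-2*I*pi/3)  exp(2*I*pi/3)   1             exp(-2*I*pi/3)  exp(2*I*pi/3) 
  chi_5          1             exp(-I*pi/3)    exp(-2*I*pi/3)  -1            exp(2*I*pi/3)   exp(I*pi/3)   

Spot check: chi_4(4) = zeta_6^(4*4) = zeta_6^16 = exp(-2*I*pi/3).

Argument: Z/6Z is abelian, so all 6 irreducible complex representations are 1-dimensional. They are given by chi_k(m) = zeta_6^(k*m) for k = 0,...,5. Row orthogonality: sum_m chi_k(m) conj(chi_l(m)) = 6 * [k = l].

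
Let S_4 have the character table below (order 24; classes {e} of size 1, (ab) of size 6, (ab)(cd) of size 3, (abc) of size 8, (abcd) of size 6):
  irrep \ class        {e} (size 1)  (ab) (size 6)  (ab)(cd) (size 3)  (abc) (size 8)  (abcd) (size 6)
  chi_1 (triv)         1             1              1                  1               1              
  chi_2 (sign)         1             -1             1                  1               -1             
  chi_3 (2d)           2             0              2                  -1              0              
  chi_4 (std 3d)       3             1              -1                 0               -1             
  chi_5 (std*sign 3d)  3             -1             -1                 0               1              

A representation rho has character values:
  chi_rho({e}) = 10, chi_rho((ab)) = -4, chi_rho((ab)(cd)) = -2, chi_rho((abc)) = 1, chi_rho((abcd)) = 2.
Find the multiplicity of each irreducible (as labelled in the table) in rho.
Multiplicities: chi_1: 0, chi_2: 1, chi_3: 0, chi_4: 0, chi_5: 3.

Solution. Use <chi_rho, chi> = (1/|G|) sum_C |C| * chi_rho(C) * conj(chi(C)) with |G| = 24 for each irreducible chi in the table:
  <chi_rho, chi_1> = (1/24)[1*(10)*conj(1) + 6*(-4)*conj(1) + 3*(-2)*conj(1) + 8*(1)*conj(1) + 6*(2)*conj(1)]
      = (1/24)[(10) + (-24) + (-6) + (8) + (12)] = 0/24 = 0
  <chi_rho, chi_2> = (1/24)[1*(10)*conj(1) + 6*(-4)*conj(-1) + 3*(-2)*conj(1) + 8*(1)*conj(1) + 6*(2)*conj(-1)]
      = (1/24)[(10) + (24) + (-6) + (8) + (-12)] = 24/24 = 1
  <chi_rho, chi_3> = (1/24)[1*(10)*conj(2) + 6*(-4)*conj(0) + 3*(-2)*conj(2) + 8*(1)*conj(-1) + 6*(2)*conj(0)]
      = (1/24)[(20) + (0) + (-12) + (-8) + (0)] = 0/24 = 0
  <chi_rho, chi_4> = (1/24)[1*(10)*conj(3) + 6*(-4)*conj(1) + 3*(-2)*conj(-1) + 8*(1)*conj(0) + 6*(2)*conj(-1)]
      = (1/24)[(30) + (-24) + (6) + (0) + (-12)] = 0/24 = 0
  <chi_rho, chi_5> = (1/24)[1*(10)*conj(3) + 6*(-4)*conj(-1) + 3*(-2)*conj(-1) + 8*(1)*conj(0) + 6*(2)*conj(1)]
      = (1/24)[(30) + (24) + (6) + (0) + (12)] = 72/24 = 3
Dimension check: dim(rho) = sum (mult * dim) = 0*1 + 1*1 + 0*2 + 0*3 + 3*3 = 10 = chi_rho(e) = 10.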